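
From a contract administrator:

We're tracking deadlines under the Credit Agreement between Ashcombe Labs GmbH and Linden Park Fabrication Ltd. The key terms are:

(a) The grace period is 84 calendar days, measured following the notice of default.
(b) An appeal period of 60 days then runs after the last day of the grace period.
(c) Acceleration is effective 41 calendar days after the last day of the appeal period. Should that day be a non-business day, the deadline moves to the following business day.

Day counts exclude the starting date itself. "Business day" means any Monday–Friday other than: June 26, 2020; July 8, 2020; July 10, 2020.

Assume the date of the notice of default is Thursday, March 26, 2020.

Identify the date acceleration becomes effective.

The last day of the grace period: March 26, 2020 + 84 days = June 18, 2020.
The last day of the appeal period: 60 calendar days after June 18, 2020 is August 17, 2020.
The date acceleration becomes effective: 41 calendar days after August 17, 2020 is September 27, 2020. That falls on a Sunday, so it rolls to the next business day, Monday, September 28, 2020.

September 28, 2020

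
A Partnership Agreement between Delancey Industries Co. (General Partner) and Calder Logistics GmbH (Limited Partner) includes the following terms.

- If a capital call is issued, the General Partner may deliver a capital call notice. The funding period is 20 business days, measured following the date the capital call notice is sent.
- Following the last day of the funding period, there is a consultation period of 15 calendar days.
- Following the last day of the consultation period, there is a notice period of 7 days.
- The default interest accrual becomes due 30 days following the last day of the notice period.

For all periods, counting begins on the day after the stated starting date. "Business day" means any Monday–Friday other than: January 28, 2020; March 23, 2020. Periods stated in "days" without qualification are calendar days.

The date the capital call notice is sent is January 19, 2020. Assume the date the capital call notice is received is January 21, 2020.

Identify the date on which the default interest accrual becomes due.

April 9, 2020

The last day of the funding period: counting 20 business days from Sunday, January 19, 2020 (Jan 20, Jan 21, Jan 22, Jan 23, …, Feb 13, Feb 14, Feb 17, skipping weekends and the listed holiday on Jan 28) reaches Monday, February 17, 2020.
The last day of the consultation period: 15 calendar days after February 17, 2020 is March 3, 2020.
The last day of the notice period: March 3, 2020 + 7 days = March 10, 2020.
The date on which the default interest accrual becomes due: March 10, 2020 + 30 days = April 9, 2020.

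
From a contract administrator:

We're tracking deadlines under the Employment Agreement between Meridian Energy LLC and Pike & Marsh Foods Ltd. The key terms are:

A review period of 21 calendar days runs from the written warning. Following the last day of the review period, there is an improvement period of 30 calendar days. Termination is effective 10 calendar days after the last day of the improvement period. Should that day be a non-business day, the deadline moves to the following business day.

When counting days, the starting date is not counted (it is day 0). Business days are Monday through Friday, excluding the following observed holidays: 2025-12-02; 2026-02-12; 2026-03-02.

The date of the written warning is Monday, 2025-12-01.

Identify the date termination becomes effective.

2026-02-02

The last day of the review period: 2025-12-01 + 21 days = 2025-12-22.
The last day of the improvement period: 2025-12-22 + 30 days = 2026-01-21.
Adding 10 calendar days to 2026-01-21 gives 2026-01-31, which is the date termination becomes effective. That falls on a Saturday, so it rolls to the next business day, Monday, 2026-02-02.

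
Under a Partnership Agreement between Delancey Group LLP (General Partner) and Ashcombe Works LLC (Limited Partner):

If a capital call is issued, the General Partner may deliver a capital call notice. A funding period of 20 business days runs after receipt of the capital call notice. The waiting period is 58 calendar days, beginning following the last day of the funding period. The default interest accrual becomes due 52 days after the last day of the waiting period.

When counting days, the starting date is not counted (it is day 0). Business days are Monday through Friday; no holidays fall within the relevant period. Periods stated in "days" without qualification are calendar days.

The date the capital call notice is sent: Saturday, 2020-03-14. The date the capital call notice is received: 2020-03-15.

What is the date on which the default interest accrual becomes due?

From Sunday, 2020-03-15, 20 business days (Mar 16, Mar 17, Mar 18, Mar 19, …, Apr 8, Apr 9, Apr 10, skipping weekends) brings us to Friday, 2020-04-10, which is the last day of the funding period.
The last day of the waiting period: 2020-04-10 + 58 days = 2020-06-07.
Adding 52 calendar days to 2020-06-07 gives 2020-07-29, which is the date on which the default interest accrual becomes due.

2020-07-29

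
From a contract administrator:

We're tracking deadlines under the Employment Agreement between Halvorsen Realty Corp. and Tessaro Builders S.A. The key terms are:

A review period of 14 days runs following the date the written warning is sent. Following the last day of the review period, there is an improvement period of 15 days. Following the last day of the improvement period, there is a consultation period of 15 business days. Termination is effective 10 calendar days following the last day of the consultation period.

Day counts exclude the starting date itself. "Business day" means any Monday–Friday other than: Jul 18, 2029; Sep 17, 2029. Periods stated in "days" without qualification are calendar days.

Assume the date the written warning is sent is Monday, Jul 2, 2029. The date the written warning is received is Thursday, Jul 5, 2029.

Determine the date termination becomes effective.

Aug 31, 2029

Adding 14 calendar days to Jul 2, 2029 gives Jul 16, 2029, which is the last day of the review period.
The last day of the improvement period: 15 calendar days after Jul 16, 2029 is Jul 31, 2029.
The last day of the consultation period: counting 15 business days from Tuesday, Jul 31, 2029 (Aug 1, Aug 2, Aug 3, Aug 6, …, Aug 17, Aug 20, Aug 21, skipping weekends) reaches Tuesday, Aug 21, 2029.
The date termination becomes effective: Aug 21, 2029 + 10 days = Aug 31, 2029.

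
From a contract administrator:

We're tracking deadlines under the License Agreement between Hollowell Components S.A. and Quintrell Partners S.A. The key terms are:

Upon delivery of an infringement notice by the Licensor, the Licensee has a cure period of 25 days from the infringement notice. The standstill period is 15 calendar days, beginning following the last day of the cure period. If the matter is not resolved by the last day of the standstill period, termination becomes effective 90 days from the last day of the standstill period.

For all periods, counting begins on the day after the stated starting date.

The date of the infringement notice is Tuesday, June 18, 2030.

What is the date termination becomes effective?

October 26, 2030

The last day of the cure period: 25 calendar days after June 18, 2030 is July 13, 2030.
Adding 15 calendar days to July 13, 2030 gives July 28, 2030, which is the last day of the standstill period.
Adding 90 calendar days to July 28, 2030 gives October 26, 2030, which is the date termination becomes effective.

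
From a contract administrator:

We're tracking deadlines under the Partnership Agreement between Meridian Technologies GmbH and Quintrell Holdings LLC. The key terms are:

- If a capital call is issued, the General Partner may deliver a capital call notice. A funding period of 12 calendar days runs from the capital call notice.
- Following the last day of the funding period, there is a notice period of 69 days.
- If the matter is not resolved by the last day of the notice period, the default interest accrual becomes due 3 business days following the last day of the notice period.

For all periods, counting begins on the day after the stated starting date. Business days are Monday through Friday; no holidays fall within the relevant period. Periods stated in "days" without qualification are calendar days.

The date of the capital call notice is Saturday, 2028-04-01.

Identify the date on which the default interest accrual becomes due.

Adding 12 calendar days to 2028-04-01 gives 2028-04-13, which is the last day of the funding period.
The last day of the notice period: 69 calendar days after 2028-04-13 is 2028-06-21.
The date on which the default interest accrual becomes due: 3 business days after Wednesday, 2028-06-21, skipping weekends — Jun 22, Jun 23, Jun 26 — lands on Monday, 2028-06-26.

2028-06-26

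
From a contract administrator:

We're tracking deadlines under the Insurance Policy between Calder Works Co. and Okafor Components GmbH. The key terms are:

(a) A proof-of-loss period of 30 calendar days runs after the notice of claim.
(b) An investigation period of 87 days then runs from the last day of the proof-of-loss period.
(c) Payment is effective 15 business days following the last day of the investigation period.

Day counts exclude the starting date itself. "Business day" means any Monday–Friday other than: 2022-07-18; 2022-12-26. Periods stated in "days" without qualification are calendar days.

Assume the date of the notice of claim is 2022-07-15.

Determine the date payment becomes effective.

2022-11-30

The last day of the proof-of-loss period: 2022-07-15 + 30 days = 2022-08-14.
Adding 87 calendar days to 2022-08-14 gives 2022-11-09, which is the last day of the investigation period.
From Wednesday, 2022-11-09, 15 business days (Nov 10, Nov 11, Nov 14, Nov 15, …, Nov 28, Nov 29, Nov 30, skipping weekends) brings us to Wednesday, 2022-11-30, which is the date payment becomes effective.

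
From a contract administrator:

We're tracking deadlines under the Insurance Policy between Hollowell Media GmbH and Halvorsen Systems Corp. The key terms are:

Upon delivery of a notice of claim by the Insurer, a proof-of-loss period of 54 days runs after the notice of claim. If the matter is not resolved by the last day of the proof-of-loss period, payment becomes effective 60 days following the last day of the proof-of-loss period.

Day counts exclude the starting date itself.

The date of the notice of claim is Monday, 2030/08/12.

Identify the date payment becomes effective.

2030/12/04

Adding 54 calendar days to 2030/08/12 gives 2030/10/05, which is the last day of the proof-of-loss period.
The date payment becomes effective: 2030/10/05 + 60 days = 2030/12/04.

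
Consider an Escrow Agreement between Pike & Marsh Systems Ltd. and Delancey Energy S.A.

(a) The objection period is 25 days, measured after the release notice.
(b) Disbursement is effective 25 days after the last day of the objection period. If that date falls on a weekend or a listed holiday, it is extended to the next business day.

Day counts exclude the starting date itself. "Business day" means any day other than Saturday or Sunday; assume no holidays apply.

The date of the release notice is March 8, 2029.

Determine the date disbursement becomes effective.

Adding 25 calendar days to March 8, 2029 gives April 2, 2029, which is the last day of the objection period.
The date disbursement becomes effective: 25 calendar days after April 2, 2029 is April 27, 2029. April 27, 2029 is a Friday, so no roll-forward applies.

April 27, 2029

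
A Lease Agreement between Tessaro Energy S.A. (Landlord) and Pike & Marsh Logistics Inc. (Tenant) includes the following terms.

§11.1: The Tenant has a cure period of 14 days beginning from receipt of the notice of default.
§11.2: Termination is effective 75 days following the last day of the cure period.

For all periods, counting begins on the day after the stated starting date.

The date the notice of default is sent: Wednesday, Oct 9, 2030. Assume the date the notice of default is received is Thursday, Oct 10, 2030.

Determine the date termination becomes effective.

Jan 7, 2031

Adding 14 calendar days to Oct 10, 2030 gives Oct 24, 2030, which is the last day of the cure period.
Adding 75 calendar days to Oct 24, 2030 gives Jan 7, 2031, which is the date termination becomes effective.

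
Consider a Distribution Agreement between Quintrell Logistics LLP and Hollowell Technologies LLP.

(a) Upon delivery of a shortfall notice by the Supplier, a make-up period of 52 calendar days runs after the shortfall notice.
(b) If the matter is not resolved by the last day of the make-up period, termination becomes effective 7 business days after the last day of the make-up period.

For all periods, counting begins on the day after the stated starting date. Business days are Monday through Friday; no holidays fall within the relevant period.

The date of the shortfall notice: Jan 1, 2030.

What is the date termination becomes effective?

Mar 5, 2030

The last day of the make-up period: 52 calendar days after Jan 1, 2030 is Feb 22, 2030.
The date termination becomes effective: counting 7 business days from Friday, Feb 22, 2030 (Feb 25, Feb 26, Feb 27, Feb 28, Mar 1, Mar 4, Mar 5, skipping weekends) reaches Tuesday, Mar 5, 2030.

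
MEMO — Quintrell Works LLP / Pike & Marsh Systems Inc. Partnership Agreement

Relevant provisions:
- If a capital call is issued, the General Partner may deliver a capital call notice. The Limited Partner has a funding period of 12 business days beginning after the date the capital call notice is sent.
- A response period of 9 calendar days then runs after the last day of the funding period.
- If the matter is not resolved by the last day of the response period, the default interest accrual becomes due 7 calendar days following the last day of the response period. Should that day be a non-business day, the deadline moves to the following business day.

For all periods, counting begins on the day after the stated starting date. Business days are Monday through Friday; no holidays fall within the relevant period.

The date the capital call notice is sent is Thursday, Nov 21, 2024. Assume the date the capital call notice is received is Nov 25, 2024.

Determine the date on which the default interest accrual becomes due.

The last day of the funding period: counting 12 business days from Thursday, Nov 21, 2024 (Nov 22, Nov 25, Nov 26, Nov 27, …, Dec 5, Dec 6, Dec 9, skipping weekends) reaches Monday, Dec 9, 2024.
Adding 9 calendar days to Dec 9, 2024 gives Dec 18, 2024, which is the last day of the response period.
The date on which the default interest accrual becomes due: Dec 18, 2024 + 7 days = Dec 25, 2024. Dec 25, 2024 is a Wednesday, so no roll-forward applies.

Dec 25, 2024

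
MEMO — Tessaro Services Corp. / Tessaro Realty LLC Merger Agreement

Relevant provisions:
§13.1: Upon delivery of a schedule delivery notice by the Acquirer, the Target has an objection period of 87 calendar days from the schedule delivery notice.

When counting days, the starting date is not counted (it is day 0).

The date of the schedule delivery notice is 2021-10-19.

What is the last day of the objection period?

The last day of the objection period: 2021-10-19 + 87 days = 2022-01-14.

2022-01-14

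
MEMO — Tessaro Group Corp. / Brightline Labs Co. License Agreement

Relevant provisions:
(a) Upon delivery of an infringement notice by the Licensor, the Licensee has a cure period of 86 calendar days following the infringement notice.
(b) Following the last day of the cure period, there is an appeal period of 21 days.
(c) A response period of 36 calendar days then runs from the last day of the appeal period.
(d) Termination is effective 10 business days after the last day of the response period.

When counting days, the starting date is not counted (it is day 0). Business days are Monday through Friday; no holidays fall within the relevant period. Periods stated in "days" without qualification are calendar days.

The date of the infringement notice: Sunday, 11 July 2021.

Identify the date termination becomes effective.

15 December 2021

Adding 86 calendar days to 11 July 2021 gives 5 October 2021, which is the last day of the cure period.
Adding 21 calendar days to 5 October 2021 gives 26 October 2021, which is the last day of the appeal period.
Adding 36 calendar days to 26 October 2021 gives 1 December 2021, which is the last day of the response period.
The date termination becomes effective: counting 10 business days from Wednesday, 1 December 2021 (Dec 2, Dec 3, Dec 6, Dec 7, Dec 8, Dec 9, Dec 10, Dec 13, Dec 14, Dec 15, skipping weekends) reaches Wednesday, 15 December 2021.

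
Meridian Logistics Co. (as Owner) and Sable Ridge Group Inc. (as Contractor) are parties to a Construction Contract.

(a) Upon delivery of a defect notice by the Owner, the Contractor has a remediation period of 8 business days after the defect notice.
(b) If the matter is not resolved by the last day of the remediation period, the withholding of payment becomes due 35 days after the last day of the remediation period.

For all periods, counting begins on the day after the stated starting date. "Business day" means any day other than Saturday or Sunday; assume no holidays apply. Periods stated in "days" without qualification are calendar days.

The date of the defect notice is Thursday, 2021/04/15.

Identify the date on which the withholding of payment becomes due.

The last day of the remediation period: 8 business days after Thursday, 2021/04/15, skipping weekends — Apr 16, Apr 19, Apr 20, Apr 21, Apr 22, Apr 23, Apr 26, Apr 27 — lands on Tuesday, 2021/04/27.
The date on which the withholding of payment becomes due: 35 calendar days after 2021/04/27 is 2021/06/01.

2021/06/01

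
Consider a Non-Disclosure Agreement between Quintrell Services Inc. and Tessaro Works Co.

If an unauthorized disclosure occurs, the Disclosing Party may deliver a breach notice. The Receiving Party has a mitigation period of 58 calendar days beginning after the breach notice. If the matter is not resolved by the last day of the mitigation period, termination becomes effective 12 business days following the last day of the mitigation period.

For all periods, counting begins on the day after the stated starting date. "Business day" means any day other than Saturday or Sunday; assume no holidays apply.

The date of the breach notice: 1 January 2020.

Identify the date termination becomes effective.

17 March 2020

The last day of the mitigation period: 58 calendar days after 1 January 2020 is 28 February 2020.
The date termination becomes effective: counting 12 business days from Friday, 28 February 2020 (Mar 2, Mar 3, Mar 4, Mar 5, …, Mar 13, Mar 16, Mar 17, skipping weekends) reaches Tuesday, 17 March 2020.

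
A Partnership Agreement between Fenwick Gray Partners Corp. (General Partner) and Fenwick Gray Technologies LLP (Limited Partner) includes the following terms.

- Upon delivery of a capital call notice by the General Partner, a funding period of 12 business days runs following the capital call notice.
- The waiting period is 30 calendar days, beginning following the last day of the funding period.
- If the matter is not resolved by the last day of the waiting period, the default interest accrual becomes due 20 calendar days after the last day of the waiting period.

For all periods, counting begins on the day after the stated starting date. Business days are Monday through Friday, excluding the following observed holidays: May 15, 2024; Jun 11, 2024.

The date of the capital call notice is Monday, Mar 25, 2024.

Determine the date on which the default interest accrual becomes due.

May 30, 2024

From Monday, Mar 25, 2024, 12 business days (Mar 26, Mar 27, Mar 28, Mar 29, …, Apr 8, Apr 9, Apr 10, skipping weekends) brings us to Wednesday, Apr 10, 2024, which is the last day of the funding period.
Adding 30 calendar days to Apr 10, 2024 gives May 10, 2024, which is the last day of the waiting period.
Adding 20 calendar days to May 10, 2024 gives May 30, 2024, which is the date on which the default interest accrual becomes due.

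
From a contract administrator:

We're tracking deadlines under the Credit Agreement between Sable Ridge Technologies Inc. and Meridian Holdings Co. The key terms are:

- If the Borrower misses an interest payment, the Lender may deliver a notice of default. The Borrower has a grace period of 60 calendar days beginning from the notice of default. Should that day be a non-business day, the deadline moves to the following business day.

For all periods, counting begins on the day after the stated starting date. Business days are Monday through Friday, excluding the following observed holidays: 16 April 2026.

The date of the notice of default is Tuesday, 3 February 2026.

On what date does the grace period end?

6 April 2026

The last day of the grace period: 3 February 2026 + 60 days = 4 April 2026. That falls on a Saturday, so it rolls to the next business day, Monday, 6 April 2026.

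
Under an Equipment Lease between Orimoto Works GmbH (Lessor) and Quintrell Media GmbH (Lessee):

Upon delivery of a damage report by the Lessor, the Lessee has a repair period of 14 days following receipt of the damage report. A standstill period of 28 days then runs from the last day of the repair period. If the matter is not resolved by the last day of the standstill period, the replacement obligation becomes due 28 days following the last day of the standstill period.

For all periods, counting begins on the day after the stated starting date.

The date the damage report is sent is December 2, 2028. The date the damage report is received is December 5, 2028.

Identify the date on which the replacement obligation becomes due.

February 13, 2029

The last day of the repair period: December 5, 2028 + 14 days = December 19, 2028.
The last day of the standstill period: 28 calendar days after December 19, 2028 is January 16, 2029.
Adding 28 calendar days to January 16, 2029 gives February 13, 2029, which is the date on which the replacement obligation becomes due.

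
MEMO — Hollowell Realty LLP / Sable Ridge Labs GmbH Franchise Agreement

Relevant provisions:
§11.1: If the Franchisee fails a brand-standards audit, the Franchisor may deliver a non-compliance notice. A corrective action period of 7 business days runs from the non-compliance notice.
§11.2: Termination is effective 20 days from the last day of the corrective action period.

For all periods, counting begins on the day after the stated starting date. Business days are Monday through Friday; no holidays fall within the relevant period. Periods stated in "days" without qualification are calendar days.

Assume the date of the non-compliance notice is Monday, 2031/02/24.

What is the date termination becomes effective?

The last day of the corrective action period: counting 7 business days from Monday, 2031/02/24 (Feb 25, Feb 26, Feb 27, Feb 28, Mar 3, Mar 4, Mar 5, skipping weekends) reaches Wednesday, 2031/03/05.
The date termination becomes effective: 2031/03/05 + 20 days = 2031/03/25.

2031/03/25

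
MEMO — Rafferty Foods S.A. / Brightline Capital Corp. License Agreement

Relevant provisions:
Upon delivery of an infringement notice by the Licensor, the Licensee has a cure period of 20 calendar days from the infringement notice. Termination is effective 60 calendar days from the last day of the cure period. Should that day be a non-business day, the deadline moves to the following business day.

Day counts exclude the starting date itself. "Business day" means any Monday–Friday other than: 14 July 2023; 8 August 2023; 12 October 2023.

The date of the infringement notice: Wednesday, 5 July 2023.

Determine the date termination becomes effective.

25 September 2023

The last day of the cure period: 20 calendar days after 5 July 2023 is 25 July 2023.
Adding 60 calendar days to 25 July 2023 gives 23 September 2023, which is the date termination becomes effective. That falls on a Saturday, so it rolls to the next business day, Monday, 25 September 2023.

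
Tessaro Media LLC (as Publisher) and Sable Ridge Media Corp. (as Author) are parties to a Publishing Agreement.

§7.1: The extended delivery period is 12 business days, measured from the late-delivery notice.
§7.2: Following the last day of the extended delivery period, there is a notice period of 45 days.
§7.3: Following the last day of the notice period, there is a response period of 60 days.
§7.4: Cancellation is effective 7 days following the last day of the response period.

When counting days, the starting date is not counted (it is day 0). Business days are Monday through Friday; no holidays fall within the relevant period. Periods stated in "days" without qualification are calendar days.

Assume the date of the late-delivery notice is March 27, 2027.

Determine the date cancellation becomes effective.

The last day of the extended delivery period: counting 12 business days from Saturday, March 27, 2027 (Mar 29, Mar 30, Mar 31, Apr 1, …, Apr 9, Apr 12, Apr 13, skipping weekends) reaches Tuesday, April 13, 2027.
Adding 45 calendar days to April 13, 2027 gives May 28, 2027, which is the last day of the notice period.
Adding 60 calendar days to May 28, 2027 gives July 27, 2027, which is the last day of the response period.
The date cancellation becomes effective: 7 calendar days after July 27, 2027 is August 3, 2027.

August 3, 2027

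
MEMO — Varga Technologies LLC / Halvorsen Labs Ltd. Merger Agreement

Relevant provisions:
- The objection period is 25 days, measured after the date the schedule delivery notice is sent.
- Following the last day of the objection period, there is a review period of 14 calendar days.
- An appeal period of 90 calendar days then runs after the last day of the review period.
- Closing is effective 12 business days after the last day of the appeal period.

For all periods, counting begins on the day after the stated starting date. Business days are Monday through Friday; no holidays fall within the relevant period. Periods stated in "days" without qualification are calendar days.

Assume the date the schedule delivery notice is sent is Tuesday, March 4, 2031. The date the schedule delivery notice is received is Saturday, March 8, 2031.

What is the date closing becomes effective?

Adding 25 calendar days to March 4, 2031 gives March 29, 2031, which is the last day of the objection period.
The last day of the review period: March 29, 2031 + 14 days = April 12, 2031.
Adding 90 calendar days to April 12, 2031 gives July 11, 2031, which is the last day of the appeal period.
The date closing becomes effective: counting 12 business days from Friday, July 11, 2031 (Jul 14, Jul 15, Jul 16, Jul 17, …, Jul 25, Jul 28, Jul 29, skipping weekends) reaches Tuesday, July 29, 2031.

July 29, 2031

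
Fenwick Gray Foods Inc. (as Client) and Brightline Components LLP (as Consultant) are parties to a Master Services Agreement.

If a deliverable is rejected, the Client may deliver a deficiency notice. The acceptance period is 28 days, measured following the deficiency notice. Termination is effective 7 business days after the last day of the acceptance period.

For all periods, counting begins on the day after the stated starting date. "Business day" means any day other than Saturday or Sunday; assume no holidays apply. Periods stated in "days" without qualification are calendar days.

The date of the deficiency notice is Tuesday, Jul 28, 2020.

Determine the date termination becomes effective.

The last day of the acceptance period: 28 calendar days after Jul 28, 2020 is Aug 25, 2020.
From Tuesday, Aug 25, 2020, 7 business days (Aug 26, Aug 27, Aug 28, Aug 31, Sep 1, Sep 2, Sep 3, skipping weekends) brings us to Thursday, Sep 3, 2020, which is the date termination becomes effective.

Sep 3, 2020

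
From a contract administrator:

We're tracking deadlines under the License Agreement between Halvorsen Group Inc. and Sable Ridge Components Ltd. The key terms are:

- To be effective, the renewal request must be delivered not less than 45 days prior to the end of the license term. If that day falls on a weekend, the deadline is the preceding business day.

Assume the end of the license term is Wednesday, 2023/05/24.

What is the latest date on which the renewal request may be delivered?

2023/04/07

Counting back 45 calendar days from 2023/05/24 gives 2023/04/09. That is a Sunday, so the deadline moves back to Friday, 2023/04/07.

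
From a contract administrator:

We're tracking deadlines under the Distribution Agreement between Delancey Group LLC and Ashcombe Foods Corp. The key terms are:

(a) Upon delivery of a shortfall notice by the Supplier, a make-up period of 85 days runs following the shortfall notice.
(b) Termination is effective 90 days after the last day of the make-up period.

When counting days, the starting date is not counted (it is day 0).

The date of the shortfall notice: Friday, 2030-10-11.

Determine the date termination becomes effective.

2031-04-04

Adding 85 calendar days to 2030-10-11 gives 2031-01-04, which is the last day of the make-up period.
The date termination becomes effective: 2031-01-04 + 90 days = 2031-04-04.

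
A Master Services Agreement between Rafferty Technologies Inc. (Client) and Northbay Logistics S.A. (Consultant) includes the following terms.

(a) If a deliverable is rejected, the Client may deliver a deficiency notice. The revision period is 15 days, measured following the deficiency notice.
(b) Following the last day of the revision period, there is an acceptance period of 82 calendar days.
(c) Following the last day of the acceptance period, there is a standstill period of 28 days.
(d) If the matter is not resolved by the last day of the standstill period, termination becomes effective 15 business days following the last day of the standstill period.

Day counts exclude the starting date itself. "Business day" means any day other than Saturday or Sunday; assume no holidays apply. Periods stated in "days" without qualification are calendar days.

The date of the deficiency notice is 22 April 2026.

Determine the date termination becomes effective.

15 September 2026

The last day of the revision period: 15 calendar days after 22 April 2026 is 7 May 2026.
Adding 82 calendar days to 7 May 2026 gives 28 July 2026, which is the last day of the acceptance period.
Adding 28 calendar days to 28 July 2026 gives 25 August 2026, which is the last day of the standstill period.
From Tuesday, 25 August 2026, 15 business days (Aug 26, Aug 27, Aug 28, Aug 31, …, Sep 11, Sep 14, Sep 15, skipping weekends) brings us to Tuesday, 15 September 2026, which is the date termination becomes effective.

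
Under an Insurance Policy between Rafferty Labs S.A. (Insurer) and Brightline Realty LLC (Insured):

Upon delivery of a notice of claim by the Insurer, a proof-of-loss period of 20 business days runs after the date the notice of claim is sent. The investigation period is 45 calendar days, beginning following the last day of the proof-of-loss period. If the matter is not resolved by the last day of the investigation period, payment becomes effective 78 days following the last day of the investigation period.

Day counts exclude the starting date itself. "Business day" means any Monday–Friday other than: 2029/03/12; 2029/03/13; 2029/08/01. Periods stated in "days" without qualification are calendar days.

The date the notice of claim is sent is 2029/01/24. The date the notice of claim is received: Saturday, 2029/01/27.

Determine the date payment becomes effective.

2029/06/24

The last day of the proof-of-loss period: 20 business days after Wednesday, 2029/01/24, skipping weekends — Jan 25, Jan 26, Jan 29, Jan 30, …, Feb 19, Feb 20, Feb 21 — lands on Wednesday, 2029/02/21.
The last day of the investigation period: 45 calendar days after 2029/02/21 is 2029/04/07.
The date payment becomes effective: 2029/04/07 + 78 days = 2029/06/24.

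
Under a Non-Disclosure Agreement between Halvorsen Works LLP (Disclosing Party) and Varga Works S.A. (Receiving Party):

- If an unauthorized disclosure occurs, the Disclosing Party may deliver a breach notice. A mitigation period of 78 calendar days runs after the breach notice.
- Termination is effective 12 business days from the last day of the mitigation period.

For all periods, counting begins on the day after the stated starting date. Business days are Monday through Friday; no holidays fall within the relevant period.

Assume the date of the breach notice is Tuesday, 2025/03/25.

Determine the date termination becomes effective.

Adding 78 calendar days to 2025/03/25 gives 2025/06/11, which is the last day of the mitigation period.
The date termination becomes effective: counting 12 business days from Wednesday, 2025/06/11 (Jun 12, Jun 13, Jun 16, Jun 17, …, Jun 25, Jun 26, Jun 27, skipping weekends) reaches Friday, 2025/06/27.

2025/06/27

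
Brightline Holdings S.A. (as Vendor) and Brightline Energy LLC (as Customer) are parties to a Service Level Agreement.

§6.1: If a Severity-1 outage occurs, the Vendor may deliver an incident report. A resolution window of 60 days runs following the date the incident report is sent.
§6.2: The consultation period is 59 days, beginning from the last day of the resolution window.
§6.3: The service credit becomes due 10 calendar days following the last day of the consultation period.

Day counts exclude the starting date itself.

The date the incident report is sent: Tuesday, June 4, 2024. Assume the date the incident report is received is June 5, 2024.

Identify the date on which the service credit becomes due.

The last day of the resolution window: June 4, 2024 + 60 days = August 3, 2024.
The last day of the consultation period: 59 calendar days after August 3, 2024 is October 1, 2024.
The date on which the service credit becomes due: 10 calendar days after October 1, 2024 is October 11, 2024.

October 11, 2024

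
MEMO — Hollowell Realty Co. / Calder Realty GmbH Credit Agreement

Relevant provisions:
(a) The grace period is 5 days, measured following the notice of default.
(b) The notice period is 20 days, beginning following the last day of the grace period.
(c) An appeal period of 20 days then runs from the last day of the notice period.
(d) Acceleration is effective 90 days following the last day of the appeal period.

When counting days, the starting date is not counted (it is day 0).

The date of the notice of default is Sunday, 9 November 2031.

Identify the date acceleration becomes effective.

23 March 2032

The last day of the grace period: 5 calendar days after 9 November 2031 is 14 November 2031.
Adding 20 calendar days to 14 November 2031 gives 4 December 2031, which is the last day of the notice period.
The last day of the appeal period: 20 calendar days after 4 December 2031 is 24 December 2031.
Adding 90 calendar days to 24 December 2031 gives 23 March 2032, which is the date acceleration becomes effective.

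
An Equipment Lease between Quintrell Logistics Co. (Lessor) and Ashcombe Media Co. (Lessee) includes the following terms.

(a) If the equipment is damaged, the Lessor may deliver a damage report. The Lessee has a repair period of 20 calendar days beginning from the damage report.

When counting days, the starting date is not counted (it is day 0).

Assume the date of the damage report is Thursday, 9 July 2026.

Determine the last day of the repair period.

29 July 2026

The last day of the repair period: 20 calendar days after 9 July 2026 is 29 July 2026.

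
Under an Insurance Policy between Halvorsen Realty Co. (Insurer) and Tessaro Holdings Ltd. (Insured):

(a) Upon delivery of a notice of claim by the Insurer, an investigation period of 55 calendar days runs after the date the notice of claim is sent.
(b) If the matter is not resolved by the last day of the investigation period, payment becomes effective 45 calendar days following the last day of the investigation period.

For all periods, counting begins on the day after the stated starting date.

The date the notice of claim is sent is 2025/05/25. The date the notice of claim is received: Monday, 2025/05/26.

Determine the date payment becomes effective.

The last day of the investigation period: 2025/05/25 + 55 days = 2025/07/19.
The date payment becomes effective: 2025/07/19 + 45 days = 2025/09/02.

2025/09/02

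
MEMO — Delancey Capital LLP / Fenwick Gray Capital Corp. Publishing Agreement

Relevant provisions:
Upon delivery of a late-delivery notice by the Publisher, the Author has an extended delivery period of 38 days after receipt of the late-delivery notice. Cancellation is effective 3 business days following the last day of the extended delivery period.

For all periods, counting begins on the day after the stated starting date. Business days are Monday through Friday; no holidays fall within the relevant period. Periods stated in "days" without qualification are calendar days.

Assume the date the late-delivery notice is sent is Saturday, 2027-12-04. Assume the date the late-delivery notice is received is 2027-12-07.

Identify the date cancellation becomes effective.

The last day of the extended delivery period: 38 calendar days after 2027-12-07 is 2028-01-14.
From Friday, 2028-01-14, 3 business days (Jan 17, Jan 18, Jan 19, skipping weekends) brings us to Wednesday, 2028-01-19, which is the date cancellation becomes effective.

2028-01-19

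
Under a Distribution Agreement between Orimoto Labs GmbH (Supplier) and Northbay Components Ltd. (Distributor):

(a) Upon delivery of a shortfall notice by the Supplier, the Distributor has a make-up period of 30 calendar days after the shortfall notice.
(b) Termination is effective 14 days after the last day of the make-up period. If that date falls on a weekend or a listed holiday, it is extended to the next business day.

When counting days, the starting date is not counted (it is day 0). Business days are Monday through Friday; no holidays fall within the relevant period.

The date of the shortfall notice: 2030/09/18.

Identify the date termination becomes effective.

The last day of the make-up period: 2030/09/18 + 30 days = 2030/10/18.
The date termination becomes effective: 2030/10/18 + 14 days = 2030/11/01. 2030/11/01 is a Friday, so no roll-forward applies.

2030/11/01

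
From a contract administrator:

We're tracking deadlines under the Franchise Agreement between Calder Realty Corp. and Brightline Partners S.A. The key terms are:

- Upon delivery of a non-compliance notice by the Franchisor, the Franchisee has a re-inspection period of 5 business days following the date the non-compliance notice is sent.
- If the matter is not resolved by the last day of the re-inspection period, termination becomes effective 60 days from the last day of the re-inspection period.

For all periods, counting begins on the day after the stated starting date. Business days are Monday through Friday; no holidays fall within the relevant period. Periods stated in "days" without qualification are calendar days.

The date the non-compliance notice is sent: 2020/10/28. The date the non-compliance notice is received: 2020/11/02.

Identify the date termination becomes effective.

From Wednesday, 2020/10/28, 5 business days (Oct 29, Oct 30, Nov 2, Nov 3, Nov 4, skipping weekends) brings us to Wednesday, 2020/11/04, which is the last day of the re-inspection period.
The date termination becomes effective: 2020/11/04 + 60 days = 2021/01/03.

2021/01/03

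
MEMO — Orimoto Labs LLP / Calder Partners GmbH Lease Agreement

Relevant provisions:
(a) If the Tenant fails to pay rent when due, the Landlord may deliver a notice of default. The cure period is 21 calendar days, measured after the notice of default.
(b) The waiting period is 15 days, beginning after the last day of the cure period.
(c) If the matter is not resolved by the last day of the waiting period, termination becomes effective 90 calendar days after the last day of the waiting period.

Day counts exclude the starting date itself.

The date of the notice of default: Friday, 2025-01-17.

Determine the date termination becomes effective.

2025-05-23

The last day of the cure period: 2025-01-17 + 21 days = 2025-02-07.
The last day of the waiting period: 2025-02-07 + 15 days = 2025-02-22.
The date termination becomes effective: 2025-02-22 + 90 days = 2025-05-23.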